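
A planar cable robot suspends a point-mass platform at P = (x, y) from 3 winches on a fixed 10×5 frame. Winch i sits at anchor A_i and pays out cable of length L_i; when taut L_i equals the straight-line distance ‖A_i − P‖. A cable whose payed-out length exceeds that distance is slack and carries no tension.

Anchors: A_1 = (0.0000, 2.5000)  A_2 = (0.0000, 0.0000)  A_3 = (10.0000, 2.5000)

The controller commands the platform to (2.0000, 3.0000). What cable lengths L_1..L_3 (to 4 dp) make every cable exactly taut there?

(2.0616, 3.6056, 8.0156)

L_1: Δ = A_1−P = (-2.0000, -0.5000) → ‖Δ‖ = √4.2500 = 2.0616
L_2: Δ = A_2−P = (-2.0000, -3.0000) → ‖Δ‖ = √13.0000 = 3.6056
L_3: Δ = A_3−P = (8.0000, -0.5000) → ‖Δ‖ = √64.2500 = 8.0156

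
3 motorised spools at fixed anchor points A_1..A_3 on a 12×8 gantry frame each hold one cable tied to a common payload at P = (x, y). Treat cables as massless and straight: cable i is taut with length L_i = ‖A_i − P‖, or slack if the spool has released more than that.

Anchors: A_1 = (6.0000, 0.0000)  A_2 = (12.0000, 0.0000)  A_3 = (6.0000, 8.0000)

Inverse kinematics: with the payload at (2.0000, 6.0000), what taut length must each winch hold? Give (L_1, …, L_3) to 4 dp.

(7.2111, 11.6619, 4.4721)

cable 1: Δx=4.0000, Δy=-6.0000; L_1 = √(Δx²+Δy²) = 7.2111
cable 2: Δx=10.0000, Δy=-6.0000; L_2 = √(Δx²+Δy²) = 11.6619
cable 3: Δx=4.0000, Δy=2.0000; L_3 = √(Δx²+Δy²) = 4.4721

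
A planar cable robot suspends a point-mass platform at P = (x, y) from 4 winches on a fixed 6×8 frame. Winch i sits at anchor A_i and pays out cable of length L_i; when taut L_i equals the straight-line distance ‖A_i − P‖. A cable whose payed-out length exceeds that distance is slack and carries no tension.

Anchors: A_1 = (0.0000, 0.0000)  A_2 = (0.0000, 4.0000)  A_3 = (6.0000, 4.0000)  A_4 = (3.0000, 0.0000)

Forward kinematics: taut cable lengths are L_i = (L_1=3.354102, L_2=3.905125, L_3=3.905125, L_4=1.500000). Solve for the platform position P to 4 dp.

(3.0000, 1.5000)

expand ‖A_i−P‖²=L_i² and subtract eq 1 (c_i ≔ ‖A_i‖²−L_i²)
c_1 = 0.0000+0.0000−11.2500 = -11.2500
eq1−eq2 → [0.0000  -8.0000]·P = -12.0000
eq1−eq3 → [-12.0000  -8.0000]·P = -48.0000
eq1−eq4 → [-6.0000  0.0000]·P = -18.0000
2×2 solve → P = (3.0000, 1.5000)
check cable 4: ‖A_4−P‖² = 2.2500 ≈ L_4² = 2.2500 ✓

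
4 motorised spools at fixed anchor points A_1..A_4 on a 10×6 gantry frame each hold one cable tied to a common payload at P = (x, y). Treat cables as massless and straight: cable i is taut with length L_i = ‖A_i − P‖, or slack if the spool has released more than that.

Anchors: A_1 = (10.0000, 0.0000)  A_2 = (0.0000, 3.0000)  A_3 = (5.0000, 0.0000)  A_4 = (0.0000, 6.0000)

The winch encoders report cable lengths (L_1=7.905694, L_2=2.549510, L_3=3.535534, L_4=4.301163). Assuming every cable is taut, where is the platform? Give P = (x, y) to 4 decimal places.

(2.5000, 2.5000)

circle eqns → linear via eq_j − eq_1; set c_j = A_j·A_j − L_j²
c_1 = 100.0000+0.0000−62.5000 = 37.5000
20.0000·x − 6.0000·y = c_1−c_2 = 35.0000
10.0000·x + 0.0000·y = c_1−c_3 = 25.0000
20.0000·x − 12.0000·y = c_1−c_4 = 20.0000
solve first two rows → x=2.5000, y=2.5000
check cable 4: ‖A_4−P‖² = 18.5000 ≈ L_4² = 18.5000 ✓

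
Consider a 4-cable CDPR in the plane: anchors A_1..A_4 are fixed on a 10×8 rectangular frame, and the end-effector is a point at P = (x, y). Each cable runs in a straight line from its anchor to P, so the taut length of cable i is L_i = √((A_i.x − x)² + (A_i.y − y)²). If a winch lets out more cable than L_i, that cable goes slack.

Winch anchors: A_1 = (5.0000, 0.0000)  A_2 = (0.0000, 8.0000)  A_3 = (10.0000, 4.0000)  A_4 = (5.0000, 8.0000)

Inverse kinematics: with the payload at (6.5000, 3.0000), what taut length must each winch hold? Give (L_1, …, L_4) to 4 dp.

cable 1: Δx=-1.5000, Δy=-3.0000; L_1 = √(Δx²+Δy²) = 3.3541
cable 2: Δx=-6.5000, Δy=5.0000; L_2 = √(Δx²+Δy²) = 8.2006
cable 3: Δx=3.5000, Δy=1.0000; L_3 = √(Δx²+Δy²) = 3.6401
cable 4: Δx=-1.5000, Δy=5.0000; L_4 = √(Δx²+Δy²) = 5.2202

(3.3541, 8.2006, 3.6401, 5.2202)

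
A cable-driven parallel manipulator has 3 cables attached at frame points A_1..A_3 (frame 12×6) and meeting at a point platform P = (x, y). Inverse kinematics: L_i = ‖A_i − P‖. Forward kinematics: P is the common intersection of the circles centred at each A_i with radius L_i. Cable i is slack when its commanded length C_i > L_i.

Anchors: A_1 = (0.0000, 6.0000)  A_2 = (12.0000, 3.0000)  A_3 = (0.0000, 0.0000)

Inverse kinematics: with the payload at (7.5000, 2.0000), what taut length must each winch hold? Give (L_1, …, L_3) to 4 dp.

(8.5000, 4.6098, 7.7621)

cable 1: Δx=-7.5000, Δy=4.0000; L_1 = √(Δx²+Δy²) = 8.5000
cable 2: Δx=4.5000, Δy=1.0000; L_2 = √(Δx²+Δy²) = 4.6098
cable 3: Δx=-7.5000, Δy=-2.0000; L_3 = √(Δx²+Δy²) = 7.7621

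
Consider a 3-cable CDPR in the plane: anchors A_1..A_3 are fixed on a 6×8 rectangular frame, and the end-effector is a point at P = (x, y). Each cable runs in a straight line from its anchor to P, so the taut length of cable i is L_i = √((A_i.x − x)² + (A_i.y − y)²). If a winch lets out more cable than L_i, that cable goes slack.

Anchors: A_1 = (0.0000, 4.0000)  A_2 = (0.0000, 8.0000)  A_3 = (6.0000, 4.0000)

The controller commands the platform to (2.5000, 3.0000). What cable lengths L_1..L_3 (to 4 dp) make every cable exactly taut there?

(2.6926, 5.5902, 3.6401)

L_1: Δ = A_1−P = (-2.5000, 1.0000) → ‖Δ‖ = √7.2500 = 2.6926
L_2: Δ = A_2−P = (-2.5000, 5.0000) → ‖Δ‖ = √31.2500 = 5.5902
L_3: Δ = A_3−P = (3.5000, 1.0000) → ‖Δ‖ = √13.2500 = 3.6401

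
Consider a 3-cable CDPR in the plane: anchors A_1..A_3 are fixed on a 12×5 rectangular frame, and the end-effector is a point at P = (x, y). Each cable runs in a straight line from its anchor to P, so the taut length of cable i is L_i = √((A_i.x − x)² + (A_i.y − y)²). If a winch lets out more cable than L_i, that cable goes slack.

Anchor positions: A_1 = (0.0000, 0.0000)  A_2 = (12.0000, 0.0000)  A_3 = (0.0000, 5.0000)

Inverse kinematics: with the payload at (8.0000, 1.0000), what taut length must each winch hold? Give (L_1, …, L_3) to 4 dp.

cable 1: Δx=-8.0000, Δy=-1.0000; L_1 = √(Δx²+Δy²) = 8.0623
cable 2: Δx=4.0000, Δy=-1.0000; L_2 = √(Δx²+Δy²) = 4.1231
cable 3: Δx=-8.0000, Δy=4.0000; L_3 = √(Δx²+Δy²) = 8.9443

(8.0623, 4.1231, 8.9443)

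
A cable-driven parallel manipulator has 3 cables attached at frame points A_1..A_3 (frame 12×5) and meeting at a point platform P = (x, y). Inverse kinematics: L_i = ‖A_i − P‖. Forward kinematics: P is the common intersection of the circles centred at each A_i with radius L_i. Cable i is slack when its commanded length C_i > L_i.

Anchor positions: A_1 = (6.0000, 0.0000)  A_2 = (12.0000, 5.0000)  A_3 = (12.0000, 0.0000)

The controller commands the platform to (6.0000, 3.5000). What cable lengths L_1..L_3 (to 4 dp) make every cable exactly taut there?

(3.5000, 6.1847, 6.9462)

cable 1: Δx=0.0000, Δy=-3.5000; L_1 = √(Δx²+Δy²) = 3.5000
cable 2: Δx=6.0000, Δy=1.5000; L_2 = √(Δx²+Δy²) = 6.1847
cable 3: Δx=6.0000, Δy=-3.5000; L_3 = √(Δx²+Δy²) = 6.9462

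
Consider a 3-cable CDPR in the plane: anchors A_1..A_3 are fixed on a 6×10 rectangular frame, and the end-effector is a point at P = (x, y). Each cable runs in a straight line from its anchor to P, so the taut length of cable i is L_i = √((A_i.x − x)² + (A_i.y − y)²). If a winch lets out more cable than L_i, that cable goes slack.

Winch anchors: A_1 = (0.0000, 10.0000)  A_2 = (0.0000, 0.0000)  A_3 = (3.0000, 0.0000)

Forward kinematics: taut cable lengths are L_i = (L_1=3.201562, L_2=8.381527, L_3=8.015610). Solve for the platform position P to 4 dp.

circle eqns → linear via eq_j − eq_1; set q_j = A_j·A_j − L_j²
q_1 = 0.0000+100.0000−10.2500 = 89.7500
0.0000·x + 20.0000·y = q_1−q_2 = 160.0000
-6.0000·x + 20.0000·y = q_1−q_3 = 145.0000
solve first two rows → x=2.5000, y=8.0000

(2.5000, 8.0000)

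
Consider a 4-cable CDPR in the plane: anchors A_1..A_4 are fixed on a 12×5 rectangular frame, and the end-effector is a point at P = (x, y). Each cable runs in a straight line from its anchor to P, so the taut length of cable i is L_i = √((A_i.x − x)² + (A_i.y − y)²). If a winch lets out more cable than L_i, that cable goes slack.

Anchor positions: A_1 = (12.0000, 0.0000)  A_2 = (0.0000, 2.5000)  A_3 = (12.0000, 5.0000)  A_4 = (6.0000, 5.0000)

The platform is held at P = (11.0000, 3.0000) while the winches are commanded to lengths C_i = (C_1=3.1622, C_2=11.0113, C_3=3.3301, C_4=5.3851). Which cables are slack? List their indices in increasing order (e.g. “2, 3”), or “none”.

cable 1: L_1 = ‖A_1−P‖ = 3.1623;  C_1 = 3.1622 → taut
cable 2: L_2 = ‖A_2−P‖ = 11.0114;  C_2 = 11.0113 → taut
cable 3: L_3 = ‖A_3−P‖ = 2.2361;  C_3 = 3.3301 → slack
cable 4: L_4 = ‖A_4−P‖ = 5.3852;  C_4 = 5.3851 → taut

3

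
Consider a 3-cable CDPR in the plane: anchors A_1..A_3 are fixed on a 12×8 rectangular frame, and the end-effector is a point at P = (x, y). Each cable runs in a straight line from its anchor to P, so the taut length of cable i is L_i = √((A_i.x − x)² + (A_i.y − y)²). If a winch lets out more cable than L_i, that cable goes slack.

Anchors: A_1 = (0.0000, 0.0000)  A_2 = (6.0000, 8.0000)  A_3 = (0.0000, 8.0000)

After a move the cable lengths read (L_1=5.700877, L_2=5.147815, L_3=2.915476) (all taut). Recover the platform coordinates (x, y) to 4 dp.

(1.5000, 5.5000)

circle eqns → linear via eq_j − eq_1; set c_j = A_j·A_j − L_j²
c_1 = 0.0000+0.0000−32.5000 = -32.5000
-12.0000·x − 16.0000·y = c_1−c_2 = -106.0000
0.0000·x − 16.0000·y = c_1−c_3 = -88.0000
solve first two rows → x=1.5000, y=5.5000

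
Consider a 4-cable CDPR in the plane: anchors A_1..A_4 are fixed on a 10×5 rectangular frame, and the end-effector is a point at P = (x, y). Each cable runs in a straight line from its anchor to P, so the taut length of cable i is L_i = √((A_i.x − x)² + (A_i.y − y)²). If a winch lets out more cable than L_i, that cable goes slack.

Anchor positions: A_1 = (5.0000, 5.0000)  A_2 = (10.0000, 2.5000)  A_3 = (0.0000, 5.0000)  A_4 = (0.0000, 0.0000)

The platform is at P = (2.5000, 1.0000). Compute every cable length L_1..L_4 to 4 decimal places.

(4.7170, 7.6485, 4.7170, 2.6926)

L_1: Δ = A_1−P = (2.5000, 4.0000) → ‖Δ‖ = √22.2500 = 4.7170
L_2: Δ = A_2−P = (7.5000, 1.5000) → ‖Δ‖ = √58.5000 = 7.6485
L_3: Δ = A_3−P = (-2.5000, 4.0000) → ‖Δ‖ = √22.2500 = 4.7170
L_4: Δ = A_4−P = (-2.5000, -1.0000) → ‖Δ‖ = √7.2500 = 2.6926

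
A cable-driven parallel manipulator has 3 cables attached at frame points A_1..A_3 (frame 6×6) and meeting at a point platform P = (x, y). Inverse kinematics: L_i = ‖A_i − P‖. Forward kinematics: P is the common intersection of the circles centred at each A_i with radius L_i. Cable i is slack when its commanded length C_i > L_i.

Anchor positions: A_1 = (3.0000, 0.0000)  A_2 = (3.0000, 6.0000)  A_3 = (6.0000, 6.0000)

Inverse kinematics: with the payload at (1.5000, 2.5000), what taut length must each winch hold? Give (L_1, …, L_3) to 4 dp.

L_1 = √((3.0000−1.5000)² + (0.0000−2.5000)²) = 2.9155
L_2 = √((3.0000−1.5000)² + (6.0000−2.5000)²) = 3.8079
L_3 = √((6.0000−1.5000)² + (6.0000−2.5000)²) = 5.7009

(2.9155, 3.8079, 5.7009)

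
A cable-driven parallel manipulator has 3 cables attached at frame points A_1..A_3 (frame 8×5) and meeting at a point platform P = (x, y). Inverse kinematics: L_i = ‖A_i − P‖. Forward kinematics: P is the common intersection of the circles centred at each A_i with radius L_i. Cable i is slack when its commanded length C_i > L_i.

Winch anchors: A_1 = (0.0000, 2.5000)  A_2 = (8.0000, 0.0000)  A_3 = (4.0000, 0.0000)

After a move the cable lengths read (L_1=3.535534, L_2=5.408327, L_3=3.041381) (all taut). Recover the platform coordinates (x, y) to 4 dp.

(3.5000, 3.0000)

each cable: (A_i−P)·(A_i−P) = L_i²; let k_i = ‖A_i‖²−L_i²
k_1 = 0.0000+6.2500−12.5000 = -6.2500
row 1: -16.0000x + 5.0000y = -41.0000  (k_2=34.7500)
row 2: -8.0000x + 5.0000y = -13.0000  (k_3=6.7500)
Cramer on rows 1–2 → x = 3.5000, y = 3.0000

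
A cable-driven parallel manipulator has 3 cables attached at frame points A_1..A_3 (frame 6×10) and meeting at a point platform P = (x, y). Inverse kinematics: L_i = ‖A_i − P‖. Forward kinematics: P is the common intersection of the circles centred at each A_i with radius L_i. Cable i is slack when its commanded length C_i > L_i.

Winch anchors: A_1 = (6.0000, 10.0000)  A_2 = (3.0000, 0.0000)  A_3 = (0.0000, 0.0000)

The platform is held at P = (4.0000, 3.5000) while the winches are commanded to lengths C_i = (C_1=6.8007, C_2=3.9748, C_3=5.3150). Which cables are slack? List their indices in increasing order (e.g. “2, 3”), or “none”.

i=1: geometric 6.8007 vs commanded 6.8007 ⇒ taut
i=2: geometric 3.6401 vs commanded 3.9748 ⇒ slack
i=3: geometric 5.3151 vs commanded 5.3150 ⇒ taut

2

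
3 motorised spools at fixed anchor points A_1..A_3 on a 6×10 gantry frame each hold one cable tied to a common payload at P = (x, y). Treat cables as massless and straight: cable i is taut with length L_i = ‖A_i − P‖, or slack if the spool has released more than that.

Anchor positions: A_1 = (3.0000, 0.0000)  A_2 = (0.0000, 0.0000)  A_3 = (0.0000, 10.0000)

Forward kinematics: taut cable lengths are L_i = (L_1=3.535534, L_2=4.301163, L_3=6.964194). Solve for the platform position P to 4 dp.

each cable: (A_i−P)·(A_i−P) = L_i²; let q_i = ‖A_i‖²−L_i²
q_1 = 9.0000+0.0000−12.5000 = -3.5000
row 1: 6.0000x + 0.0000y = 15.0000  (q_2=-18.5000)
row 2: 6.0000x − 20.0000y = -55.0000  (q_3=51.5000)
Cramer on rows 1–2 → x = 2.5000, y = 3.5000

(2.5000, 3.5000)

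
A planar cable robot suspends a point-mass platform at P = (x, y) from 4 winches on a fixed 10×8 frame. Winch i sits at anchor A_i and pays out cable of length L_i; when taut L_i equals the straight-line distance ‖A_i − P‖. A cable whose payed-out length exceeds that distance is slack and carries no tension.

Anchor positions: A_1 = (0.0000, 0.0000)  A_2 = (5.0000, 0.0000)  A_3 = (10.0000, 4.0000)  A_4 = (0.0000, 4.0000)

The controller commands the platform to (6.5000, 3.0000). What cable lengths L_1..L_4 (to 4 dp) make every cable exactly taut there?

(7.1589, 3.3541, 3.6401, 6.5765)

cable 1: Δx=-6.5000, Δy=-3.0000; L_1 = √(Δx²+Δy²) = 7.1589
cable 2: Δx=-1.5000, Δy=-3.0000; L_2 = √(Δx²+Δy²) = 3.3541
cable 3: Δx=3.5000, Δy=1.0000; L_3 = √(Δx²+Δy²) = 3.6401
cable 4: Δx=-6.5000, Δy=1.0000; L_4 = √(Δx²+Δy²) = 6.5765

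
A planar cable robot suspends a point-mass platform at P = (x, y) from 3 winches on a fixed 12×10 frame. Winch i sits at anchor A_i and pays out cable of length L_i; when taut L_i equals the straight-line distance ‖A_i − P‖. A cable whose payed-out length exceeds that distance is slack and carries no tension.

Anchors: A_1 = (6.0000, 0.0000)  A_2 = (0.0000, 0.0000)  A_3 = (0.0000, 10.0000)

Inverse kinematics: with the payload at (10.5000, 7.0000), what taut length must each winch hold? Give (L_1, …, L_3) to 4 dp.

(8.3217, 12.6194, 10.9202)

L_1: Δ = A_1−P = (-4.5000, -7.0000) → ‖Δ‖ = √69.2500 = 8.3217
L_2: Δ = A_2−P = (-10.5000, -7.0000) → ‖Δ‖ = √159.2500 = 12.6194
L_3: Δ = A_3−P = (-10.5000, 3.0000) → ‖Δ‖ = √119.2500 = 10.9202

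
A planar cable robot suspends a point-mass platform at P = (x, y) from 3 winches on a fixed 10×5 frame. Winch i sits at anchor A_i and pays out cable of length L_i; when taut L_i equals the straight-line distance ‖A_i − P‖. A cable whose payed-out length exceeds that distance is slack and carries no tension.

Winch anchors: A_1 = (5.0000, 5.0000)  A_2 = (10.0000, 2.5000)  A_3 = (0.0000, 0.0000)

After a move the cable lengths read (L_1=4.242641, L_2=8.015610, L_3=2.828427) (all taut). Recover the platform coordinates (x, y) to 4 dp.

circle eqns → linear via eq_j − eq_1; set q_j = A_j·A_j − L_j²
q_1 = 25.0000+25.0000−18.0000 = 32.0000
-10.0000·x + 5.0000·y = q_1−q_2 = -10.0000
10.0000·x + 10.0000·y = q_1−q_3 = 40.0000
solve first two rows → x=2.0000, y=2.0000

(2.0000, 2.0000)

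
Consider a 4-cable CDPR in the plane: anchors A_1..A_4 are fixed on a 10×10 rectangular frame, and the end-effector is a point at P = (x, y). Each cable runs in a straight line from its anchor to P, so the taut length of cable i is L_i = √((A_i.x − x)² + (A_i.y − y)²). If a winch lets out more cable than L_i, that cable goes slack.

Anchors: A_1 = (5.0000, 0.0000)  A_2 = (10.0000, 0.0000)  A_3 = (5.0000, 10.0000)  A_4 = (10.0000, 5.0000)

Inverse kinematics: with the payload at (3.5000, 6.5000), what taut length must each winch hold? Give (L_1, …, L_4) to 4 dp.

L_1: Δ = A_1−P = (1.5000, -6.5000) → ‖Δ‖ = √44.5000 = 6.6708
L_2: Δ = A_2−P = (6.5000, -6.5000) → ‖Δ‖ = √84.5000 = 9.1924
L_3: Δ = A_3−P = (1.5000, 3.5000) → ‖Δ‖ = √14.5000 = 3.8079
L_4: Δ = A_4−P = (6.5000, -1.5000) → ‖Δ‖ = √44.5000 = 6.6708

(6.6708, 9.1924, 3.8079, 6.6708)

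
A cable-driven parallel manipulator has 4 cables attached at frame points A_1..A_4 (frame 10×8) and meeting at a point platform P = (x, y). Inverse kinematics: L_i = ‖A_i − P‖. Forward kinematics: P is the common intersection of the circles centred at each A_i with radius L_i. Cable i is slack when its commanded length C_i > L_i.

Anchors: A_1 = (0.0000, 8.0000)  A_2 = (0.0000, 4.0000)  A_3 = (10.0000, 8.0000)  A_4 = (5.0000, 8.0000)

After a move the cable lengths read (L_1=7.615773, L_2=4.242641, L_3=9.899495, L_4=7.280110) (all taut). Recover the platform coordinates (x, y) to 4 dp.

circle eqns → linear via eq_j − eq_1; set k_j = A_j·A_j − L_j²
k_1 = 0.0000+64.0000−58.0000 = 6.0000
0.0000·x + 8.0000·y = k_1−k_2 = 8.0000
-20.0000·x + 0.0000·y = k_1−k_3 = -60.0000
-10.0000·x + 0.0000·y = k_1−k_4 = -30.0000
solve first two rows → x=3.0000, y=1.0000
check cable 4: ‖A_4−P‖² = 53.0000 ≈ L_4² = 53.0000 ✓

(3.0000, 1.0000)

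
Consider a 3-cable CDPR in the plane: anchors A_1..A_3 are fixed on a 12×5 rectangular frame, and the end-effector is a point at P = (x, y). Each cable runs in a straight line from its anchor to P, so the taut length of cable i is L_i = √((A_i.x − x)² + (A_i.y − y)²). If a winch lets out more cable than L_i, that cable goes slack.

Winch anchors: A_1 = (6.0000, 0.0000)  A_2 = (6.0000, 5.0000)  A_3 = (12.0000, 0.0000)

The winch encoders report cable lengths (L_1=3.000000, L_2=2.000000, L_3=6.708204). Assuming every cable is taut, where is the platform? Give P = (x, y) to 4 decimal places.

(6.0000, 3.0000)

each cable: (A_i−P)·(A_i−P) = L_i²; let q_i = ‖A_i‖²−L_i²
q_1 = 36.0000+0.0000−9.0000 = 27.0000
row 1: 0.0000x − 10.0000y = -30.0000  (q_2=57.0000)
row 2: -12.0000x + 0.0000y = -72.0000  (q_3=99.0000)
Cramer on rows 1–2 → x = 6.0000, y = 3.0000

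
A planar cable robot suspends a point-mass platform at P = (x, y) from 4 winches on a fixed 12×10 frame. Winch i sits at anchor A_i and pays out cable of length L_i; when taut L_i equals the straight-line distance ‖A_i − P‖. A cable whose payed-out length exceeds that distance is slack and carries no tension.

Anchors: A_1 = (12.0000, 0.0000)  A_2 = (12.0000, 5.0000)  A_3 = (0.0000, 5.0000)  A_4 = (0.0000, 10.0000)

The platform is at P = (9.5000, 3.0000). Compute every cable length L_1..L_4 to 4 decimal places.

L_1 = √((12.0000−9.5000)² + (0.0000−3.0000)²) = 3.9051
L_2 = √((12.0000−9.5000)² + (5.0000−3.0000)²) = 3.2016
L_3 = √((0.0000−9.5000)² + (5.0000−3.0000)²) = 9.7082
L_4 = √((0.0000−9.5000)² + (10.0000−3.0000)²) = 11.8004

(3.9051, 3.2016, 9.7082, 11.8004)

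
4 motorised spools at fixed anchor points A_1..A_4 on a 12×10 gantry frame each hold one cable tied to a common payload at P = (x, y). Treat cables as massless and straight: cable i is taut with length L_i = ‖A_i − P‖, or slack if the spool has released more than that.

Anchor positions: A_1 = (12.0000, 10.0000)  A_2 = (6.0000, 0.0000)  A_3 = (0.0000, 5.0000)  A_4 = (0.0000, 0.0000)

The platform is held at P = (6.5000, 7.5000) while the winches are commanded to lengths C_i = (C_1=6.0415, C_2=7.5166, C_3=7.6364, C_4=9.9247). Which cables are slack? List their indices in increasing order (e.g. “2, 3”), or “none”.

i=1: geometric 6.0415 vs commanded 6.0415 ⇒ taut
i=2: geometric 7.5166 vs commanded 7.5166 ⇒ taut
i=3: geometric 6.9642 vs commanded 7.6364 ⇒ slack
i=4: geometric 9.9247 vs commanded 9.9247 ⇒ taut

3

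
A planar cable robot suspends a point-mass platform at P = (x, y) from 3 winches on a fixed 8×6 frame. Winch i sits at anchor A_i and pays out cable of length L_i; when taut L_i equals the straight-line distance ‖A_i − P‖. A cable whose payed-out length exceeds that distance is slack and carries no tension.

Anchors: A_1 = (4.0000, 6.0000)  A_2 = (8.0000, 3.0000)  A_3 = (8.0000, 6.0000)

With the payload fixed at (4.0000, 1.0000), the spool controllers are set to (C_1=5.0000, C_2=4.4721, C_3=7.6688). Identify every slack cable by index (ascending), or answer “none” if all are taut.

cable 1: L_1 = ‖A_1−P‖ = 5.0000;  C_1 = 5.0000 → taut
cable 2: L_2 = ‖A_2−P‖ = 4.4721;  C_2 = 4.4721 → taut
cable 3: L_3 = ‖A_3−P‖ = 6.4031;  C_3 = 7.6688 → slack

3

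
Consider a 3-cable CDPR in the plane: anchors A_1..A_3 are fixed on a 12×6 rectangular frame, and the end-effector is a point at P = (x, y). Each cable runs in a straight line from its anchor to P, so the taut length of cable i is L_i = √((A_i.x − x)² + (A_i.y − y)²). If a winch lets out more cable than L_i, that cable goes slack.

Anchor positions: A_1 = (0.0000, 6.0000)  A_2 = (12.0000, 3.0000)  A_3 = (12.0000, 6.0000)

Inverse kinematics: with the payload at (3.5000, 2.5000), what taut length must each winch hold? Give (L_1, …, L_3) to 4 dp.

(4.9497, 8.5147, 9.1924)

cable 1: Δx=-3.5000, Δy=3.5000; L_1 = √(Δx²+Δy²) = 4.9497
cable 2: Δx=8.5000, Δy=0.5000; L_2 = √(Δx²+Δy²) = 8.5147
cable 3: Δx=8.5000, Δy=3.5000; L_3 = √(Δx²+Δy²) = 9.1924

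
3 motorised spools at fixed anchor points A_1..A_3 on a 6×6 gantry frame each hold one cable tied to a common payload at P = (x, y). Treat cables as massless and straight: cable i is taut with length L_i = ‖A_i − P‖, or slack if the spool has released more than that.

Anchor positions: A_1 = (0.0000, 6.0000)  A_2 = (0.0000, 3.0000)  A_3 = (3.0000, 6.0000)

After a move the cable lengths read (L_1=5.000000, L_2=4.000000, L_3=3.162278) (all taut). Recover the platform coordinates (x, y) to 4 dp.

expand ‖A_i−P‖²=L_i² and subtract eq 1 (k_i ≔ ‖A_i‖²−L_i²)
k_1 = 0.0000+36.0000−25.0000 = 11.0000
eq1−eq2 → [0.0000  6.0000]·P = 18.0000
eq1−eq3 → [-6.0000  0.0000]·P = -24.0000
2×2 solve → P = (4.0000, 3.0000)

(4.0000, 3.0000)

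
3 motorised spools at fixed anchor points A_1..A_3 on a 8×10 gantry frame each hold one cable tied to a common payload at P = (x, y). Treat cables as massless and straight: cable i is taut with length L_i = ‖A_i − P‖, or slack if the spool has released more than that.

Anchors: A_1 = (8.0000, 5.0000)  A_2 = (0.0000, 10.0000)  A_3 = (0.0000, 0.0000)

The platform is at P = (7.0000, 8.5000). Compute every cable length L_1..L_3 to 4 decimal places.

L_1: Δ = A_1−P = (1.0000, -3.5000) → ‖Δ‖ = √13.2500 = 3.6401
L_2: Δ = A_2−P = (-7.0000, 1.5000) → ‖Δ‖ = √51.2500 = 7.1589
L_3: Δ = A_3−P = (-7.0000, -8.5000) → ‖Δ‖ = √121.2500 = 11.0114

(3.6401, 7.1589, 11.0114)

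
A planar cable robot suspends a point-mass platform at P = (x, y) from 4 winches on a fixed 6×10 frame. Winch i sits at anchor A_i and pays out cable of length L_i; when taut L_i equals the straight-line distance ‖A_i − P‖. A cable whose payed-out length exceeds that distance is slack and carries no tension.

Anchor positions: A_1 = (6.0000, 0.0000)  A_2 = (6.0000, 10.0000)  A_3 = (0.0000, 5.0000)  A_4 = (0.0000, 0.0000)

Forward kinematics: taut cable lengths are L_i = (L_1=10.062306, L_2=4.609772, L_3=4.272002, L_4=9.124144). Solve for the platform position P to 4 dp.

each cable: (A_i−P)·(A_i−P) = L_i²; let q_i = ‖A_i‖²−L_i²
q_1 = 36.0000+0.0000−101.2500 = -65.2500
row 1: 0.0000x − 20.0000y = -180.0000  (q_2=114.7500)
row 2: 12.0000x − 10.0000y = -72.0000  (q_3=6.7500)
row 3: 12.0000x + 0.0000y = 18.0000  (q_4=-83.2500)
Cramer on rows 1–2 → x = 1.5000, y = 9.0000
check cable 4: ‖A_4−P‖² = 83.2500 ≈ L_4² = 83.2500 ✓

(1.5000, 9.0000)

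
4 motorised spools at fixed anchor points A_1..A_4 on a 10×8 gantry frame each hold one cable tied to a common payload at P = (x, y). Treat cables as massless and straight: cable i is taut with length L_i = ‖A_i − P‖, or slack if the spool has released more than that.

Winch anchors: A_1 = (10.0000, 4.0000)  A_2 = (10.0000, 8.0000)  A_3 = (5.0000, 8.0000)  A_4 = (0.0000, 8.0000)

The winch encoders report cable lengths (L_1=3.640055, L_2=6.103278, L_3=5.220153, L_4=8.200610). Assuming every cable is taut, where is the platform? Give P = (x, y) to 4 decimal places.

expand ‖A_i−P‖²=L_i² and subtract eq 1 (q_i ≔ ‖A_i‖²−L_i²)
q_1 = 100.0000+16.0000−13.2500 = 102.7500
eq1−eq2 → [0.0000  -8.0000]·P = -24.0000
eq1−eq3 → [10.0000  -8.0000]·P = 41.0000
eq1−eq4 → [20.0000  -8.0000]·P = 106.0000
2×2 solve → P = (6.5000, 3.0000)
check cable 4: ‖A_4−P‖² = 67.2500 ≈ L_4² = 67.2500 ✓

(6.5000, 3.0000)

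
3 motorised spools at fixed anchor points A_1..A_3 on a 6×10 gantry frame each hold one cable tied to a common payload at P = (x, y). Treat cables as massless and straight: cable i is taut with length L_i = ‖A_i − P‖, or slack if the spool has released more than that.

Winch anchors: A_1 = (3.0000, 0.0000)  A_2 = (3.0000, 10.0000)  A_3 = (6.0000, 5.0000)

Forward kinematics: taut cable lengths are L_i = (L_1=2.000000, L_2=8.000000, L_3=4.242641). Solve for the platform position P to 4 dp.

(3.0000, 2.0000)

circle eqns → linear via eq_j − eq_1; set q_j = A_j·A_j − L_j²
q_1 = 9.0000+0.0000−4.0000 = 5.0000
0.0000·x − 20.0000·y = q_1−q_2 = -40.0000
-6.0000·x − 10.0000·y = q_1−q_3 = -38.0000
solve first two rows → x=3.0000, y=2.0000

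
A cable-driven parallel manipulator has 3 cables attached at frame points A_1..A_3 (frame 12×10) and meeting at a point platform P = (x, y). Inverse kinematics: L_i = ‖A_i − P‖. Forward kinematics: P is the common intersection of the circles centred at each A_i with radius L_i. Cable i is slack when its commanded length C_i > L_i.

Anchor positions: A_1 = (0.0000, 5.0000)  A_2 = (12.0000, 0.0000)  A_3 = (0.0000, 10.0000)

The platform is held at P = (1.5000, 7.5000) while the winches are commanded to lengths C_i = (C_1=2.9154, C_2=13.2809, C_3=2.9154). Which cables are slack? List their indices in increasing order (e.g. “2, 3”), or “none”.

2

cable 1: L_1 = ‖A_1−P‖ = 2.9155;  C_1 = 2.9154 → taut
cable 2: L_2 = ‖A_2−P‖ = 12.9035;  C_2 = 13.2809 → slack
cable 3: L_3 = ‖A_3−P‖ = 2.9155;  C_3 = 2.9154 → taut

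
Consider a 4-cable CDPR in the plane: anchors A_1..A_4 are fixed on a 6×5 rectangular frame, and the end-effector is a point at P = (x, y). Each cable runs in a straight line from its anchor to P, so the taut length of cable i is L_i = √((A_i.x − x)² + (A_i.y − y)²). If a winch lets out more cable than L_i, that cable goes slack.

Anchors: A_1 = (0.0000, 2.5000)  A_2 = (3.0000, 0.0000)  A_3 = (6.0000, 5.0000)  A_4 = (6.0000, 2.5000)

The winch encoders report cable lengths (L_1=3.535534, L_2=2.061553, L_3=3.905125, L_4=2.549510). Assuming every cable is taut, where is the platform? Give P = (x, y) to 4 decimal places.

circle eqns → linear via eq_j − eq_1; set k_j = A_j·A_j − L_j²
k_1 = 0.0000+6.2500−12.5000 = -6.2500
-6.0000·x + 5.0000·y = k_1−k_2 = -11.0000
-12.0000·x − 5.0000·y = k_1−k_3 = -52.0000
-12.0000·x + 0.0000·y = k_1−k_4 = -42.0000
solve first two rows → x=3.5000, y=2.0000
check cable 4: ‖A_4−P‖² = 6.5000 ≈ L_4² = 6.5000 ✓

(3.5000, 2.0000)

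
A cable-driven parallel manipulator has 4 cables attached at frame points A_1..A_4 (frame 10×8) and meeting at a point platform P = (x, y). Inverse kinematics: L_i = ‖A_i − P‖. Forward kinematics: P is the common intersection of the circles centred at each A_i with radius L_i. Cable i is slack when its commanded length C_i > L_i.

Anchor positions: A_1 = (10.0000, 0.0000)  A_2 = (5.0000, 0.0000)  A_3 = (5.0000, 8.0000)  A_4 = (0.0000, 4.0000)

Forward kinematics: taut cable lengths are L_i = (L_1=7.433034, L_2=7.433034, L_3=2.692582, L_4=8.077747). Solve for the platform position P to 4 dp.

(7.5000, 7.0000)

expand ‖A_i−P‖²=L_i² and subtract eq 1 (k_i ≔ ‖A_i‖²−L_i²)
k_1 = 100.0000+0.0000−55.2500 = 44.7500
eq1−eq2 → [10.0000  0.0000]·P = 75.0000
eq1−eq3 → [10.0000  -16.0000]·P = -37.0000
eq1−eq4 → [20.0000  -8.0000]·P = 94.0000
2×2 solve → P = (7.5000, 7.0000)
check cable 4: ‖A_4−P‖² = 65.2500 ≈ L_4² = 65.2500 ✓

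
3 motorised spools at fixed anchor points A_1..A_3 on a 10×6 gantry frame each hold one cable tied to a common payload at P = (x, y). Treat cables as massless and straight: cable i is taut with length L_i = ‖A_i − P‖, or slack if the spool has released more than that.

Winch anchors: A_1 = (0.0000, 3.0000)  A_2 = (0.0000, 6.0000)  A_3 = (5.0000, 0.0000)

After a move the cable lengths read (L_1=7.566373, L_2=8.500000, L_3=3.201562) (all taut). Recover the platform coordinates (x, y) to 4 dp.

(7.5000, 2.0000)

expand ‖A_i−P‖²=L_i² and subtract eq 1 (c_i ≔ ‖A_i‖²−L_i²)
c_1 = 0.0000+9.0000−57.2500 = -48.2500
eq1−eq2 → [0.0000  -6.0000]·P = -12.0000
eq1−eq3 → [-10.0000  6.0000]·P = -63.0000
2×2 solve → P = (7.5000, 2.0000)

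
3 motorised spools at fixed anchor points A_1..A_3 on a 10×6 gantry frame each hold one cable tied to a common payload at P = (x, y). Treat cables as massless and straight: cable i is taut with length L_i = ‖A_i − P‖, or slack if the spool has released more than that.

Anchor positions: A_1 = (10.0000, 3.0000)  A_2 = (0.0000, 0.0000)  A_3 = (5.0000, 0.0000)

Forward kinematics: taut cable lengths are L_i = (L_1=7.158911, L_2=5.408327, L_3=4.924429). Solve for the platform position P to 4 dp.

circle eqns → linear via eq_j − eq_1; set k_j = A_j·A_j − L_j²
k_1 = 100.0000+9.0000−51.2500 = 57.7500
20.0000·x + 6.0000·y = k_1−k_2 = 87.0000
10.0000·x + 6.0000·y = k_1−k_3 = 57.0000
solve first two rows → x=3.0000, y=4.5000

(3.0000, 4.5000)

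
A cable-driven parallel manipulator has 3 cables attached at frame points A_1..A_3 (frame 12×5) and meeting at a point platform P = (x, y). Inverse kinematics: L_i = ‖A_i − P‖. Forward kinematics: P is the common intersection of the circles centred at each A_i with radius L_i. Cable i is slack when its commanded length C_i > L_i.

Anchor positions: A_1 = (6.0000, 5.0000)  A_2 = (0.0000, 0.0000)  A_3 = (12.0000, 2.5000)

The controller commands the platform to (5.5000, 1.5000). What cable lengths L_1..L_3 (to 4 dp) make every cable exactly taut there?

L_1 = √((6.0000−5.5000)² + (5.0000−1.5000)²) = 3.5355
L_2 = √((0.0000−5.5000)² + (0.0000−1.5000)²) = 5.7009
L_3 = √((12.0000−5.5000)² + (2.5000−1.5000)²) = 6.5765

(3.5355, 5.7009, 6.5765)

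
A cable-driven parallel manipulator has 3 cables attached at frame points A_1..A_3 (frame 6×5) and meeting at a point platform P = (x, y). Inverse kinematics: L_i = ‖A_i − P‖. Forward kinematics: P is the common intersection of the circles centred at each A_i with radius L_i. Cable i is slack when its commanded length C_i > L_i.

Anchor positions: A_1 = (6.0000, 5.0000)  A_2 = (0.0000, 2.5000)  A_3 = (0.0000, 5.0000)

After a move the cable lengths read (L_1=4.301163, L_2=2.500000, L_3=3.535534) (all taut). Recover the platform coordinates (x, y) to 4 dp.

(2.5000, 2.5000)

each cable: (A_i−P)·(A_i−P) = L_i²; let c_i = ‖A_i‖²−L_i²
c_1 = 36.0000+25.0000−18.5000 = 42.5000
row 1: 12.0000x + 5.0000y = 42.5000  (c_2=0.0000)
row 2: 12.0000x + 0.0000y = 30.0000  (c_3=12.5000)
Cramer on rows 1–2 → x = 2.5000, y = 2.5000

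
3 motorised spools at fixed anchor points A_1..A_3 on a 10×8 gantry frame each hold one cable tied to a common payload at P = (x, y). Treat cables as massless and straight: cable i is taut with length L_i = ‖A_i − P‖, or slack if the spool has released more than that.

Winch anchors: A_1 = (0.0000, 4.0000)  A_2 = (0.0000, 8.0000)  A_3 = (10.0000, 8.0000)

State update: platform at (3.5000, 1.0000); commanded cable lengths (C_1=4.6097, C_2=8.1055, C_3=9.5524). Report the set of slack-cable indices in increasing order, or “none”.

cable 1: L_1 = ‖A_1−P‖ = 4.6098;  C_1 = 4.6097 → taut
cable 2: L_2 = ‖A_2−P‖ = 7.8262;  C_2 = 8.1055 → slack
cable 3: L_3 = ‖A_3−P‖ = 9.5525;  C_3 = 9.5524 → taut

2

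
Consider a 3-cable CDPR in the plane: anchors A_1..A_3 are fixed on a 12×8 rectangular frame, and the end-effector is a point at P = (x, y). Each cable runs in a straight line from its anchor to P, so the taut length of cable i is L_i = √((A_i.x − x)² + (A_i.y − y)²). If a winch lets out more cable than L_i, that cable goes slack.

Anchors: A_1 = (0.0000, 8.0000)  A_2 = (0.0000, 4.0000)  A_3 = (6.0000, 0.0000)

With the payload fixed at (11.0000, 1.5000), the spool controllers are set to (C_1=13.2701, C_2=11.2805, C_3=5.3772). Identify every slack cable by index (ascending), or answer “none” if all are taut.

1, 3

cable 1: √((-11.0000)²+(6.5000)²)=12.7769, C_1=13.2701: slack
cable 2: √((-11.0000)²+(2.5000)²)=11.2805, C_2=11.2805: taut
cable 3: √((-5.0000)²+(-1.5000)²)=5.2202, C_3=5.3772: slack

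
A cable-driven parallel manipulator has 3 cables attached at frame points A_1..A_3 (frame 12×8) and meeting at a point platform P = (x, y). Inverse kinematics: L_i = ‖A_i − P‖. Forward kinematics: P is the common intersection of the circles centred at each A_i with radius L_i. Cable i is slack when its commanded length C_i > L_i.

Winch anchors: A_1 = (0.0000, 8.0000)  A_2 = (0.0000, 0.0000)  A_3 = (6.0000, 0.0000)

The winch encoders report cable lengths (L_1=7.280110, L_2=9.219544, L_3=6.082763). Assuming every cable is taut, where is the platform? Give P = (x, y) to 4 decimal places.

(7.0000, 6.0000)

each cable: (A_i−P)·(A_i−P) = L_i²; let q_i = ‖A_i‖²−L_i²
q_1 = 0.0000+64.0000−53.0000 = 11.0000
row 1: 0.0000x + 16.0000y = 96.0000  (q_2=-85.0000)
row 2: -12.0000x + 16.0000y = 12.0000  (q_3=-1.0000)
Cramer on rows 1–2 → x = 7.0000, y = 6.0000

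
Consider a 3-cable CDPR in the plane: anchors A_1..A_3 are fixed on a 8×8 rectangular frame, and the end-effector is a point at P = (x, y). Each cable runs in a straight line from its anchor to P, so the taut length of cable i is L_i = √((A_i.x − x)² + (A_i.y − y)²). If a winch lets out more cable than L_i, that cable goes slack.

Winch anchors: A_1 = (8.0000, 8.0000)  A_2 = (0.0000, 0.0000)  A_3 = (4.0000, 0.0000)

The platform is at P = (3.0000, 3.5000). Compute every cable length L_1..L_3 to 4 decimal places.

L_1 = √((8.0000−3.0000)² + (8.0000−3.5000)²) = 6.7268
L_2 = √((0.0000−3.0000)² + (0.0000−3.5000)²) = 4.6098
L_3 = √((4.0000−3.0000)² + (0.0000−3.5000)²) = 3.6401

(6.7268, 4.6098, 3.6401)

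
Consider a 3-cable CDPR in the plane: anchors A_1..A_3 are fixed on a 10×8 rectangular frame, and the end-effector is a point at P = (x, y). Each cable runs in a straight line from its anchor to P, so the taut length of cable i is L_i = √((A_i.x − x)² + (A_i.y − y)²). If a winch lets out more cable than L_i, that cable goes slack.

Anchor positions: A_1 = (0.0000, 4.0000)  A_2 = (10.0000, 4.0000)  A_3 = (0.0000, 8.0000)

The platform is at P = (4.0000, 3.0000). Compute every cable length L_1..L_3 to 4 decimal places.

(4.1231, 6.0828, 6.4031)

L_1: Δ = A_1−P = (-4.0000, 1.0000) → ‖Δ‖ = √17.0000 = 4.1231
L_2: Δ = A_2−P = (6.0000, 1.0000) → ‖Δ‖ = √37.0000 = 6.0828
L_3: Δ = A_3−P = (-4.0000, 5.0000) → ‖Δ‖ = √41.0000 = 6.4031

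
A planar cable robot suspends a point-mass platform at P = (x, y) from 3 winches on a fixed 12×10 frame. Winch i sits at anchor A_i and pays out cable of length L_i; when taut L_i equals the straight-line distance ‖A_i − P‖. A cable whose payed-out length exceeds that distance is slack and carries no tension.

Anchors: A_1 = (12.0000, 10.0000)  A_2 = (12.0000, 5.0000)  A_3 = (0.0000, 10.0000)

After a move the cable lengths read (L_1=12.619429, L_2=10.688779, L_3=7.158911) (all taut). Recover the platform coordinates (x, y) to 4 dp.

(1.5000, 3.0000)

each cable: (A_i−P)·(A_i−P) = L_i²; let c_i = ‖A_i‖²−L_i²
c_1 = 144.0000+100.0000−159.2500 = 84.7500
row 1: 0.0000x + 10.0000y = 30.0000  (c_2=54.7500)
row 2: 24.0000x + 0.0000y = 36.0000  (c_3=48.7500)
Cramer on rows 1–2 → x = 1.5000, y = 3.0000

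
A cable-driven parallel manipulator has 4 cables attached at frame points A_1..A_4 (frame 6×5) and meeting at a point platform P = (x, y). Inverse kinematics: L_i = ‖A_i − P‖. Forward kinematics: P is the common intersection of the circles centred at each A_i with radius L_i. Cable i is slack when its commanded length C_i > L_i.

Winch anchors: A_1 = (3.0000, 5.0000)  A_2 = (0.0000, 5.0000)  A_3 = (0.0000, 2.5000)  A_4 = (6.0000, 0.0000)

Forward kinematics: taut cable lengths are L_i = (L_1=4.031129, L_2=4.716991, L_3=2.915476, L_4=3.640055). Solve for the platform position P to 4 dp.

(2.5000, 1.0000)

circle eqns → linear via eq_j − eq_1; set q_j = A_j·A_j − L_j²
q_1 = 9.0000+25.0000−16.2500 = 17.7500
6.0000·x + 0.0000·y = q_1−q_2 = 15.0000
6.0000·x + 5.0000·y = q_1−q_3 = 20.0000
-6.0000·x + 10.0000·y = q_1−q_4 = -5.0000
solve first two rows → x=2.5000, y=1.0000
check cable 4: ‖A_4−P‖² = 13.2500 ≈ L_4² = 13.2500 ✓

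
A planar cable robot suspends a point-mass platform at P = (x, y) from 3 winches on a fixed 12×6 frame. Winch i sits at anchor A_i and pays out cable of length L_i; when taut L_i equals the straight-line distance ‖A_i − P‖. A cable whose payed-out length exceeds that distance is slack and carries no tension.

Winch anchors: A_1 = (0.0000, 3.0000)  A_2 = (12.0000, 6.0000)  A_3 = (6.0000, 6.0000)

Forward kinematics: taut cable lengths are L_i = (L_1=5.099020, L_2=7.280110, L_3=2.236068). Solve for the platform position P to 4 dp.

each cable: (A_i−P)·(A_i−P) = L_i²; let c_i = ‖A_i‖²−L_i²
c_1 = 0.0000+9.0000−26.0000 = -17.0000
row 1: -24.0000x − 6.0000y = -144.0000  (c_2=127.0000)
row 2: -12.0000x − 6.0000y = -84.0000  (c_3=67.0000)
Cramer on rows 1–2 → x = 5.0000, y = 4.0000

(5.0000, 4.0000)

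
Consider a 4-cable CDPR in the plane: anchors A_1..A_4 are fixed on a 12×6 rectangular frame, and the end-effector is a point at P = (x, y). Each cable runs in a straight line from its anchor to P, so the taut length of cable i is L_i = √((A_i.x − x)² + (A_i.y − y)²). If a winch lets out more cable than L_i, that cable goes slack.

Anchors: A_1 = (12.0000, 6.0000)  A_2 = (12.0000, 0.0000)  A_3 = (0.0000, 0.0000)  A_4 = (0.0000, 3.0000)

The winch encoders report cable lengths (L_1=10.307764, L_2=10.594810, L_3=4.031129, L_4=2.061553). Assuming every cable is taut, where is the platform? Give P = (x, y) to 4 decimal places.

expand ‖A_i−P‖²=L_i² and subtract eq 1 (q_i ≔ ‖A_i‖²−L_i²)
q_1 = 144.0000+36.0000−106.2500 = 73.7500
eq1−eq2 → [0.0000  12.0000]·P = 42.0000
eq1−eq3 → [24.0000  12.0000]·P = 90.0000
eq1−eq4 → [24.0000  6.0000]·P = 69.0000
2×2 solve → P = (2.0000, 3.5000)
check cable 4: ‖A_4−P‖² = 4.2500 ≈ L_4² = 4.2500 ✓

(2.0000, 3.5000)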